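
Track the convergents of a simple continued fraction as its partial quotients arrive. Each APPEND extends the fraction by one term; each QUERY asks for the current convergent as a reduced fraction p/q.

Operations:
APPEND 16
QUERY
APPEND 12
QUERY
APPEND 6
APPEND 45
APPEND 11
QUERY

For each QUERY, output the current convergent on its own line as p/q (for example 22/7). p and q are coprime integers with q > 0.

16/1
193/12
584427/36340

APPEND 16: p_0 = 16·1 + 0 = 16, q_0 = 16·0 + 1 = 1 → 16/1
APPEND 12: p_1 = 12·16 + 1 = 193, q_1 = 12·1 + 0 = 12 → 193/12
APPEND 6: p_2 = 6·193 + 16 = 1174, q_2 = 6·12 + 1 = 73 → 1174/73
APPEND 45: p_3 = 45·1174 + 193 = 53023, q_3 = 45·73 + 12 = 3297 → 53023/3297
APPEND 11: p_4 = 11·53023 + 1174 = 584427, q_4 = 11·3297 + 73 = 36340 → 584427/36340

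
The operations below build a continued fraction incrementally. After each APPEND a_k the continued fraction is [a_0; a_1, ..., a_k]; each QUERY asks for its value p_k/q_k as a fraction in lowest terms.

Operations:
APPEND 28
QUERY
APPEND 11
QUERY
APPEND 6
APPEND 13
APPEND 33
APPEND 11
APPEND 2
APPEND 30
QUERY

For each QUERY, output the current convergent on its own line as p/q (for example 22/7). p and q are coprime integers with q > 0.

APPEND 28: p_0 = 28·1 + 0 = 28, q_0 = 28·0 + 1 = 1 → 28/1
APPEND 11: p_1 = 11·28 + 1 = 309, q_1 = 11·1 + 0 = 11 → 309/11
APPEND 6: p_2 = 6·309 + 28 = 1882, q_2 = 6·11 + 1 = 67 → 1882/67
APPEND 13: p_3 = 13·1882 + 309 = 24775, q_3 = 13·67 + 11 = 882 → 24775/882
APPEND 33: p_4 = 33·24775 + 1882 = 819457, q_4 = 33·882 + 67 = 29173 → 819457/29173
APPEND 11: p_5 = 11·819457 + 24775 = 9038802, q_5 = 11·29173 + 882 = 321785 → 9038802/321785
APPEND 2: p_6 = 2·9038802 + 819457 = 18897061, q_6 = 2·321785 + 29173 = 672743 → 18897061/672743
APPEND 30: p_7 = 30·18897061 + 9038802 = 575950632, q_7 = 30·672743 + 321785 = 20504075 → 575950632/20504075

28/1
309/11
575950632/20504075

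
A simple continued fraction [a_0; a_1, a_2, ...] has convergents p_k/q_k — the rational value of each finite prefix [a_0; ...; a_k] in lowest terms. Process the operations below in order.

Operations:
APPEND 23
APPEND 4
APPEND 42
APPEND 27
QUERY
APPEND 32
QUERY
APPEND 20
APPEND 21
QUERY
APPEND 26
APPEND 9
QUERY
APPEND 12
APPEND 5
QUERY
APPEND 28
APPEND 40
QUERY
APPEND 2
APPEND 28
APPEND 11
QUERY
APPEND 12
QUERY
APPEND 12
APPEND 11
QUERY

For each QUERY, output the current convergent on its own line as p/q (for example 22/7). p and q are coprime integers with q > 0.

106176/4567
3401561/146313
1434286877/61693680
337670652659/14524392243
20784707793189/894022759358
23463233733289109/1009235500177238
14939466936960805543/642598567524535825
180627417280644992873/7769415072838724982
24187780634632352913082/1040400788930320316681

APPEND 23: p_0 = 23·1 + 0 = 23, q_0 = 23·0 + 1 = 1 → 23/1
APPEND 4: p_1 = 4·23 + 1 = 93, q_1 = 4·1 + 0 = 4 → 93/4
APPEND 42: p_2 = 42·93 + 23 = 3929, q_2 = 42·4 + 1 = 169 → 3929/169
APPEND 27: p_3 = 27·3929 + 93 = 106176, q_3 = 27·169 + 4 = 4567 → 106176/4567
APPEND 32: p_4 = 32·106176 + 3929 = 3401561, q_4 = 32·4567 + 169 = 146313 → 3401561/146313
APPEND 20: p_5 = 20·3401561 + 106176 = 68137396, q_5 = 20·146313 + 4567 = 2930827 → 68137396/2930827
APPEND 21: p_6 = 21·68137396 + 3401561 = 1434286877, q_6 = 21·2930827 + 146313 = 61693680 → 1434286877/61693680
APPEND 26: p_7 = 26·1434286877 + 68137396 = 37359596198, q_7 = 26·61693680 + 2930827 = 1606966507 → 37359596198/1606966507
APPEND 9: p_8 = 9·37359596198 + 1434286877 = 337670652659, q_8 = 9·1606966507 + 61693680 = 14524392243 → 337670652659/14524392243
APPEND 12: p_9 = 12·337670652659 + 37359596198 = 4089407428106, q_9 = 12·14524392243 + 1606966507 = 175899673423 → 4089407428106/175899673423
APPEND 5: p_10 = 5·4089407428106 + 337670652659 = 20784707793189, q_10 = 5·175899673423 + 14524392243 = 894022759358 → 20784707793189/894022759358
APPEND 28: p_11 = 28·20784707793189 + 4089407428106 = 586061225637398, q_11 = 28·894022759358 + 175899673423 = 25208536935447 → 586061225637398/25208536935447
APPEND 40: p_12 = 40·586061225637398 + 20784707793189 = 23463233733289109, q_12 = 40·25208536935447 + 894022759358 = 1009235500177238 → 23463233733289109/1009235500177238
APPEND 2: p_13 = 2·23463233733289109 + 586061225637398 = 47512528692215616, q_13 = 2·1009235500177238 + 25208536935447 = 2043679537289923 → 47512528692215616/2043679537289923
APPEND 28: p_14 = 28·47512528692215616 + 23463233733289109 = 1353814037115326357, q_14 = 28·2043679537289923 + 1009235500177238 = 58232262544295082 → 1353814037115326357/58232262544295082
APPEND 11: p_15 = 11·1353814037115326357 + 47512528692215616 = 14939466936960805543, q_15 = 11·58232262544295082 + 2043679537289923 = 642598567524535825 → 14939466936960805543/642598567524535825
APPEND 12: p_16 = 12·14939466936960805543 + 1353814037115326357 = 180627417280644992873, q_16 = 12·642598567524535825 + 58232262544295082 = 7769415072838724982 → 180627417280644992873/7769415072838724982
APPEND 12: p_17 = 12·180627417280644992873 + 14939466936960805543 = 2182468474304700720019, q_17 = 12·7769415072838724982 + 642598567524535825 = 93875579441589235609 → 2182468474304700720019/93875579441589235609
APPEND 11: p_18 = 11·2182468474304700720019 + 180627417280644992873 = 24187780634632352913082, q_18 = 11·93875579441589235609 + 7769415072838724982 = 1040400788930320316681 → 24187780634632352913082/1040400788930320316681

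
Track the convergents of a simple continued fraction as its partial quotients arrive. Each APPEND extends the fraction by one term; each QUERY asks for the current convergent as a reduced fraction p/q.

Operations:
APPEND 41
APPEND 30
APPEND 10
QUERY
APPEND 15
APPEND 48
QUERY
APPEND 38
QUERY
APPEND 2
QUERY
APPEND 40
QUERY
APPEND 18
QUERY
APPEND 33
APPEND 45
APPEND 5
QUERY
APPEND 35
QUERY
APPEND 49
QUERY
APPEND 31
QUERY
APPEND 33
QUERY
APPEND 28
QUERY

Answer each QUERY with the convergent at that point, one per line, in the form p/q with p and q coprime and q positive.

12351/301
8964159/218461
340824538/8306063
690613235/16830587
27965353938/681529543
504066984119/12284362361
3768172072470085/91832221976861
132636324515781019/3232413000488016
6502948073345740016/158480069245889645
201724026598233721515/4916114559623067011
6663395825815058550011/162390260536807101008
186776807149419873121823/4551843409590221895235

APPEND 41: p_0 = 41·1 + 0 = 41, q_0 = 41·0 + 1 = 1 → 41/1
APPEND 30: p_1 = 30·41 + 1 = 1231, q_1 = 30·1 + 0 = 30 → 1231/30
APPEND 10: p_2 = 10·1231 + 41 = 12351, q_2 = 10·30 + 1 = 301 → 12351/301
APPEND 15: p_3 = 15·12351 + 1231 = 186496, q_3 = 15·301 + 30 = 4545 → 186496/4545
APPEND 48: p_4 = 48·186496 + 12351 = 8964159, q_4 = 48·4545 + 301 = 218461 → 8964159/218461
APPEND 38: p_5 = 38·8964159 + 186496 = 340824538, q_5 = 38·218461 + 4545 = 8306063 → 340824538/8306063
APPEND 2: p_6 = 2·340824538 + 8964159 = 690613235, q_6 = 2·8306063 + 218461 = 16830587 → 690613235/16830587
APPEND 40: p_7 = 40·690613235 + 340824538 = 27965353938, q_7 = 40·16830587 + 8306063 = 681529543 → 27965353938/681529543
APPEND 18: p_8 = 18·27965353938 + 690613235 = 504066984119, q_8 = 18·681529543 + 16830587 = 12284362361 → 504066984119/12284362361
APPEND 33: p_9 = 33·504066984119 + 27965353938 = 16662175829865, q_9 = 33·12284362361 + 681529543 = 406065487456 → 16662175829865/406065487456
APPEND 45: p_10 = 45·16662175829865 + 504066984119 = 750301979328044, q_10 = 45·406065487456 + 12284362361 = 18285231297881 → 750301979328044/18285231297881
APPEND 5: p_11 = 5·750301979328044 + 16662175829865 = 3768172072470085, q_11 = 5·18285231297881 + 406065487456 = 91832221976861 → 3768172072470085/91832221976861
APPEND 35: p_12 = 35·3768172072470085 + 750301979328044 = 132636324515781019, q_12 = 35·91832221976861 + 18285231297881 = 3232413000488016 → 132636324515781019/3232413000488016
APPEND 49: p_13 = 49·132636324515781019 + 3768172072470085 = 6502948073345740016, q_13 = 49·3232413000488016 + 91832221976861 = 158480069245889645 → 6502948073345740016/158480069245889645
APPEND 31: p_14 = 31·6502948073345740016 + 132636324515781019 = 201724026598233721515, q_14 = 31·158480069245889645 + 3232413000488016 = 4916114559623067011 → 201724026598233721515/4916114559623067011
APPEND 33: p_15 = 33·201724026598233721515 + 6502948073345740016 = 6663395825815058550011, q_15 = 33·4916114559623067011 + 158480069245889645 = 162390260536807101008 → 6663395825815058550011/162390260536807101008
APPEND 28: p_16 = 28·6663395825815058550011 + 201724026598233721515 = 186776807149419873121823, q_16 = 28·162390260536807101008 + 4916114559623067011 = 4551843409590221895235 → 186776807149419873121823/4551843409590221895235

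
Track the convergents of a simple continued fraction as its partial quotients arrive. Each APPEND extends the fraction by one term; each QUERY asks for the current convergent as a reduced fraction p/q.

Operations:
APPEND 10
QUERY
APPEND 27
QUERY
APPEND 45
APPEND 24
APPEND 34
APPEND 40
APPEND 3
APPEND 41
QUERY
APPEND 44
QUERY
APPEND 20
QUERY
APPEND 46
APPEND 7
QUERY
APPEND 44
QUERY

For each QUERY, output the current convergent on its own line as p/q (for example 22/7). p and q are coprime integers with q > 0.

APPEND 10: p_0 = 10·1 + 0 = 10, q_0 = 10·0 + 1 = 1 → 10/1
APPEND 27: p_1 = 27·10 + 1 = 271, q_1 = 27·1 + 0 = 27 → 271/27
APPEND 45: p_2 = 45·271 + 10 = 12205, q_2 = 45·27 + 1 = 1216 → 12205/1216
APPEND 24: p_3 = 24·12205 + 271 = 293191, q_3 = 24·1216 + 27 = 29211 → 293191/29211
APPEND 34: p_4 = 34·293191 + 12205 = 9980699, q_4 = 34·29211 + 1216 = 994390 → 9980699/994390
APPEND 40: p_5 = 40·9980699 + 293191 = 399521151, q_5 = 40·994390 + 29211 = 39804811 → 399521151/39804811
APPEND 3: p_6 = 3·399521151 + 9980699 = 1208544152, q_6 = 3·39804811 + 994390 = 120408823 → 1208544152/120408823
APPEND 41: p_7 = 41·1208544152 + 399521151 = 49949831383, q_7 = 41·120408823 + 39804811 = 4976566554 → 49949831383/4976566554
APPEND 44: p_8 = 44·49949831383 + 1208544152 = 2199001125004, q_8 = 44·4976566554 + 120408823 = 219089337199 → 2199001125004/219089337199
APPEND 20: p_9 = 20·2199001125004 + 49949831383 = 44029972331463, q_9 = 20·219089337199 + 4976566554 = 4386763310534 → 44029972331463/4386763310534
APPEND 46: p_10 = 46·44029972331463 + 2199001125004 = 2027577728372302, q_10 = 46·4386763310534 + 219089337199 = 202010201621763 → 2027577728372302/202010201621763
APPEND 7: p_11 = 7·2027577728372302 + 44029972331463 = 14237074070937577, q_11 = 7·202010201621763 + 4386763310534 = 1418458174662875 → 14237074070937577/1418458174662875
APPEND 44: p_12 = 44·14237074070937577 + 2027577728372302 = 628458836849625690, q_12 = 44·1418458174662875 + 202010201621763 = 62614169886788263 → 628458836849625690/62614169886788263

10/1
271/27
49949831383/4976566554
2199001125004/219089337199
44029972331463/4386763310534
14237074070937577/1418458174662875
628458836849625690/62614169886788263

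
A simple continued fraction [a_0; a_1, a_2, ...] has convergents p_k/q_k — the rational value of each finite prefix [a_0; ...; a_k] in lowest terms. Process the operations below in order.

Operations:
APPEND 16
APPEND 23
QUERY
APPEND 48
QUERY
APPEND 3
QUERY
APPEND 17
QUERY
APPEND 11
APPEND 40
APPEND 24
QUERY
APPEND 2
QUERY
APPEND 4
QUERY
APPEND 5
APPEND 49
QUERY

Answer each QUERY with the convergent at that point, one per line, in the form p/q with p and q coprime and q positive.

369/23
17728/1105
53553/3338
928129/57851
9884991188/616139163
20181429385/1257924137
90610708728/5647835711
23279124386953/1451005867619

APPEND 16: p_0 = 16·1 + 0 = 16, q_0 = 16·0 + 1 = 1 → 16/1
APPEND 23: p_1 = 23·16 + 1 = 369, q_1 = 23·1 + 0 = 23 → 369/23
APPEND 48: p_2 = 48·369 + 16 = 17728, q_2 = 48·23 + 1 = 1105 → 17728/1105
APPEND 3: p_3 = 3·17728 + 369 = 53553, q_3 = 3·1105 + 23 = 3338 → 53553/3338
APPEND 17: p_4 = 17·53553 + 17728 = 928129, q_4 = 17·3338 + 1105 = 57851 → 928129/57851
APPEND 11: p_5 = 11·928129 + 53553 = 10262972, q_5 = 11·57851 + 3338 = 639699 → 10262972/639699
APPEND 40: p_6 = 40·10262972 + 928129 = 411447009, q_6 = 40·639699 + 57851 = 25645811 → 411447009/25645811
APPEND 24: p_7 = 24·411447009 + 10262972 = 9884991188, q_7 = 24·25645811 + 639699 = 616139163 → 9884991188/616139163
APPEND 2: p_8 = 2·9884991188 + 411447009 = 20181429385, q_8 = 2·616139163 + 25645811 = 1257924137 → 20181429385/1257924137
APPEND 4: p_9 = 4·20181429385 + 9884991188 = 90610708728, q_9 = 4·1257924137 + 616139163 = 5647835711 → 90610708728/5647835711
APPEND 5: p_10 = 5·90610708728 + 20181429385 = 473234973025, q_10 = 5·5647835711 + 1257924137 = 29497102692 → 473234973025/29497102692
APPEND 49: p_11 = 49·473234973025 + 90610708728 = 23279124386953, q_11 = 49·29497102692 + 5647835711 = 1451005867619 → 23279124386953/1451005867619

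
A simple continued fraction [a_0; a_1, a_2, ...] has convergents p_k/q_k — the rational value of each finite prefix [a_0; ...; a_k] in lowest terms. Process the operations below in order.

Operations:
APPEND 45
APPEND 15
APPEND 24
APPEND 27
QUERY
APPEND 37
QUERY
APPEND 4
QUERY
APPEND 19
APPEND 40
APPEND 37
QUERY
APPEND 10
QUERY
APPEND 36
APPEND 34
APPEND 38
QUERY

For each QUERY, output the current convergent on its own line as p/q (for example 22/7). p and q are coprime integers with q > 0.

APPEND 45: p_0 = 45·1 + 0 = 45, q_0 = 45·0 + 1 = 1 → 45/1
APPEND 15: p_1 = 15·45 + 1 = 676, q_1 = 15·1 + 0 = 15 → 676/15
APPEND 24: p_2 = 24·676 + 45 = 16269, q_2 = 24·15 + 1 = 361 → 16269/361
APPEND 27: p_3 = 27·16269 + 676 = 439939, q_3 = 27·361 + 15 = 9762 → 439939/9762
APPEND 37: p_4 = 37·439939 + 16269 = 16294012, q_4 = 37·9762 + 361 = 361555 → 16294012/361555
APPEND 4: p_5 = 4·16294012 + 439939 = 65615987, q_5 = 4·361555 + 9762 = 1455982 → 65615987/1455982
APPEND 19: p_6 = 19·65615987 + 16294012 = 1262997765, q_6 = 19·1455982 + 361555 = 28025213 → 1262997765/28025213
APPEND 40: p_7 = 40·1262997765 + 65615987 = 50585526587, q_7 = 40·28025213 + 1455982 = 1122464502 → 50585526587/1122464502
APPEND 37: p_8 = 37·50585526587 + 1262997765 = 1872927481484, q_8 = 37·1122464502 + 28025213 = 41559211787 → 1872927481484/41559211787
APPEND 10: p_9 = 10·1872927481484 + 50585526587 = 18779860341427, q_9 = 10·41559211787 + 1122464502 = 416714582372 → 18779860341427/416714582372
APPEND 36: p_10 = 36·18779860341427 + 1872927481484 = 677947899772856, q_10 = 36·416714582372 + 41559211787 = 15043284177179 → 677947899772856/15043284177179
APPEND 34: p_11 = 34·677947899772856 + 18779860341427 = 23069008452618531, q_11 = 34·15043284177179 + 416714582372 = 511888376606458 → 23069008452618531/511888376606458
APPEND 38: p_12 = 38·23069008452618531 + 677947899772856 = 877300269099277034, q_12 = 38·511888376606458 + 15043284177179 = 19466801595222583 → 877300269099277034/19466801595222583

439939/9762
16294012/361555
65615987/1455982
1872927481484/41559211787
18779860341427/416714582372
877300269099277034/19466801595222583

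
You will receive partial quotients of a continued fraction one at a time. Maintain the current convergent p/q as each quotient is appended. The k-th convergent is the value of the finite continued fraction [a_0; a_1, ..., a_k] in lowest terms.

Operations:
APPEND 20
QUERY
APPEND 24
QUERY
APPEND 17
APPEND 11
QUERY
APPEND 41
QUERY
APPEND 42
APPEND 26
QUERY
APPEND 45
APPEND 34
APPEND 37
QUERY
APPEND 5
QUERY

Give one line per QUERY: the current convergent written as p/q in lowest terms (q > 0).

APPEND 20: p_0 = 20·1 + 0 = 20, q_0 = 20·0 + 1 = 1 → 20/1
APPEND 24: p_1 = 24·20 + 1 = 481, q_1 = 24·1 + 0 = 24 → 481/24
APPEND 17: p_2 = 17·481 + 20 = 8197, q_2 = 17·24 + 1 = 409 → 8197/409
APPEND 11: p_3 = 11·8197 + 481 = 90648, q_3 = 11·409 + 24 = 4523 → 90648/4523
APPEND 41: p_4 = 41·90648 + 8197 = 3724765, q_4 = 41·4523 + 409 = 185852 → 3724765/185852
APPEND 42: p_5 = 42·3724765 + 90648 = 156530778, q_5 = 42·185852 + 4523 = 7810307 → 156530778/7810307
APPEND 26: p_6 = 26·156530778 + 3724765 = 4073524993, q_6 = 26·7810307 + 185852 = 203253834 → 4073524993/203253834
APPEND 45: p_7 = 45·4073524993 + 156530778 = 183465155463, q_7 = 45·203253834 + 7810307 = 9154232837 → 183465155463/9154232837
APPEND 34: p_8 = 34·183465155463 + 4073524993 = 6241888810735, q_8 = 34·9154232837 + 203253834 = 311447170292 → 6241888810735/311447170292
APPEND 37: p_9 = 37·6241888810735 + 183465155463 = 231133351152658, q_9 = 37·311447170292 + 9154232837 = 11532699533641 → 231133351152658/11532699533641
APPEND 5: p_10 = 5·231133351152658 + 6241888810735 = 1161908644574025, q_10 = 5·11532699533641 + 311447170292 = 57974944838497 → 1161908644574025/57974944838497

20/1
481/24
90648/4523
3724765/185852
4073524993/203253834
231133351152658/11532699533641
1161908644574025/57974944838497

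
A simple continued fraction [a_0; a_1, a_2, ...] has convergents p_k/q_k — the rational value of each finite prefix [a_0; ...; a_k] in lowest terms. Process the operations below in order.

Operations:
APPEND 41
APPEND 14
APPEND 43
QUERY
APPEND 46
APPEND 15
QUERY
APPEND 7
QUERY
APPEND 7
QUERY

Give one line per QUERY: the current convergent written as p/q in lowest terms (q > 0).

APPEND 41: p_0 = 41·1 + 0 = 41, q_0 = 41·0 + 1 = 1 → 41/1
APPEND 14: p_1 = 14·41 + 1 = 575, q_1 = 14·1 + 0 = 14 → 575/14
APPEND 43: p_2 = 43·575 + 41 = 24766, q_2 = 43·14 + 1 = 603 → 24766/603
APPEND 46: p_3 = 46·24766 + 575 = 1139811, q_3 = 46·603 + 14 = 27752 → 1139811/27752
APPEND 15: p_4 = 15·1139811 + 24766 = 17121931, q_4 = 15·27752 + 603 = 416883 → 17121931/416883
APPEND 7: p_5 = 7·17121931 + 1139811 = 120993328, q_5 = 7·416883 + 27752 = 2945933 → 120993328/2945933
APPEND 7: p_6 = 7·120993328 + 17121931 = 864075227, q_6 = 7·2945933 + 416883 = 21038414 → 864075227/21038414

24766/603
17121931/416883
120993328/2945933
864075227/21038414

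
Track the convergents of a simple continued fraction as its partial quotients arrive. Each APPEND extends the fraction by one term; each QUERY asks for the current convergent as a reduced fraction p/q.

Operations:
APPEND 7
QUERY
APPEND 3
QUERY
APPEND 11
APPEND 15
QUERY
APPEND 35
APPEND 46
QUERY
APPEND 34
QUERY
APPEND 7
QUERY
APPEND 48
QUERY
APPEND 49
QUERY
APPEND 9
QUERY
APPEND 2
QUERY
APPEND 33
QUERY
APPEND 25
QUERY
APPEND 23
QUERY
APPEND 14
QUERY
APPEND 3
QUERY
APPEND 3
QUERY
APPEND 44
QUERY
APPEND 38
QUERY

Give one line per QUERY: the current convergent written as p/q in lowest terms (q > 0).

7/1
22/3
3757/513
6063981/828007
206307098/28170227
1450213667/198019596
69816563114/9533110835
3422461806253/467320450511
30871972819391/4215417165434
65166407445035/8898154781379
2181363418505546/297854524950941
54599251870083685/7455261278554904
1257964156430430301/171768863931713733
17666097441896107899/2412219356322547166
54256256482118753998/7408426932899355231
180434866888252369893/24637500155020612859
7993390399565223029290/1091458433753806321027
303929270050366727482913/41500057982799660811885

APPEND 7: p_0 = 7·1 + 0 = 7, q_0 = 7·0 + 1 = 1 → 7/1
APPEND 3: p_1 = 3·7 + 1 = 22, q_1 = 3·1 + 0 = 3 → 22/3
APPEND 11: p_2 = 11·22 + 7 = 249, q_2 = 11·3 + 1 = 34 → 249/34
APPEND 15: p_3 = 15·249 + 22 = 3757, q_3 = 15·34 + 3 = 513 → 3757/513
APPEND 35: p_4 = 35·3757 + 249 = 131744, q_4 = 35·513 + 34 = 17989 → 131744/17989
APPEND 46: p_5 = 46·131744 + 3757 = 6063981, q_5 = 46·17989 + 513 = 828007 → 6063981/828007
APPEND 34: p_6 = 34·6063981 + 131744 = 206307098, q_6 = 34·828007 + 17989 = 28170227 → 206307098/28170227
APPEND 7: p_7 = 7·206307098 + 6063981 = 1450213667, q_7 = 7·28170227 + 828007 = 198019596 → 1450213667/198019596
APPEND 48: p_8 = 48·1450213667 + 206307098 = 69816563114, q_8 = 48·198019596 + 28170227 = 9533110835 → 69816563114/9533110835
APPEND 49: p_9 = 49·69816563114 + 1450213667 = 3422461806253, q_9 = 49·9533110835 + 198019596 = 467320450511 → 3422461806253/467320450511
APPEND 9: p_10 = 9·3422461806253 + 69816563114 = 30871972819391, q_10 = 9·467320450511 + 9533110835 = 4215417165434 → 30871972819391/4215417165434
APPEND 2: p_11 = 2·30871972819391 + 3422461806253 = 65166407445035, q_11 = 2·4215417165434 + 467320450511 = 8898154781379 → 65166407445035/8898154781379
APPEND 33: p_12 = 33·65166407445035 + 30871972819391 = 2181363418505546, q_12 = 33·8898154781379 + 4215417165434 = 297854524950941 → 2181363418505546/297854524950941
APPEND 25: p_13 = 25·2181363418505546 + 65166407445035 = 54599251870083685, q_13 = 25·297854524950941 + 8898154781379 = 7455261278554904 → 54599251870083685/7455261278554904
APPEND 23: p_14 = 23·54599251870083685 + 2181363418505546 = 1257964156430430301, q_14 = 23·7455261278554904 + 297854524950941 = 171768863931713733 → 1257964156430430301/171768863931713733
APPEND 14: p_15 = 14·1257964156430430301 + 54599251870083685 = 17666097441896107899, q_15 = 14·171768863931713733 + 7455261278554904 = 2412219356322547166 → 17666097441896107899/2412219356322547166
APPEND 3: p_16 = 3·17666097441896107899 + 1257964156430430301 = 54256256482118753998, q_16 = 3·2412219356322547166 + 171768863931713733 = 7408426932899355231 → 54256256482118753998/7408426932899355231
APPEND 3: p_17 = 3·54256256482118753998 + 17666097441896107899 = 180434866888252369893, q_17 = 3·7408426932899355231 + 2412219356322547166 = 24637500155020612859 → 180434866888252369893/24637500155020612859
APPEND 44: p_18 = 44·180434866888252369893 + 54256256482118753998 = 7993390399565223029290, q_18 = 44·24637500155020612859 + 7408426932899355231 = 1091458433753806321027 → 7993390399565223029290/1091458433753806321027
APPEND 38: p_19 = 38·7993390399565223029290 + 180434866888252369893 = 303929270050366727482913, q_19 = 38·1091458433753806321027 + 24637500155020612859 = 41500057982799660811885 → 303929270050366727482913/41500057982799660811885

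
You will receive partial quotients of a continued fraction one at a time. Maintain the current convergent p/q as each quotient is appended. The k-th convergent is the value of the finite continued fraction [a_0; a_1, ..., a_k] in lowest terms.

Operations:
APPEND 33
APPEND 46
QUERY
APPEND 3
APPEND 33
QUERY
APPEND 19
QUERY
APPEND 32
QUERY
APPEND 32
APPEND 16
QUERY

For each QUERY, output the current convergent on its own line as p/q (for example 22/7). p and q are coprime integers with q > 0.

1519/46
152989/4633
2911381/88166
93317181/2825945
47918295949/1451120441

APPEND 33: p_0 = 33·1 + 0 = 33, q_0 = 33·0 + 1 = 1 → 33/1
APPEND 46: p_1 = 46·33 + 1 = 1519, q_1 = 46·1 + 0 = 46 → 1519/46
APPEND 3: p_2 = 3·1519 + 33 = 4590, q_2 = 3·46 + 1 = 139 → 4590/139
APPEND 33: p_3 = 33·4590 + 1519 = 152989, q_3 = 33·139 + 46 = 4633 → 152989/4633
APPEND 19: p_4 = 19·152989 + 4590 = 2911381, q_4 = 19·4633 + 139 = 88166 → 2911381/88166
APPEND 32: p_5 = 32·2911381 + 152989 = 93317181, q_5 = 32·88166 + 4633 = 2825945 → 93317181/2825945
APPEND 32: p_6 = 32·93317181 + 2911381 = 2989061173, q_6 = 32·2825945 + 88166 = 90518406 → 2989061173/90518406
APPEND 16: p_7 = 16·2989061173 + 93317181 = 47918295949, q_7 = 16·90518406 + 2825945 = 1451120441 → 47918295949/1451120441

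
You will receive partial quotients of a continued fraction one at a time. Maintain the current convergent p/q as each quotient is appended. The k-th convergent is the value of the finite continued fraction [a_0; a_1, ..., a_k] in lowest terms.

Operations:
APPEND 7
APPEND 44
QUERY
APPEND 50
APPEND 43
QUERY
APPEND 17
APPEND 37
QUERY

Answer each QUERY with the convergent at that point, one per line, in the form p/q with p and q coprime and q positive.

309/44
664960/94687
419496709/59734247

APPEND 7: p_0 = 7·1 + 0 = 7, q_0 = 7·0 + 1 = 1 → 7/1
APPEND 44: p_1 = 44·7 + 1 = 309, q_1 = 44·1 + 0 = 44 → 309/44
APPEND 50: p_2 = 50·309 + 7 = 15457, q_2 = 50·44 + 1 = 2201 → 15457/2201
APPEND 43: p_3 = 43·15457 + 309 = 664960, q_3 = 43·2201 + 44 = 94687 → 664960/94687
APPEND 17: p_4 = 17·664960 + 15457 = 11319777, q_4 = 17·94687 + 2201 = 1611880 → 11319777/1611880
APPEND 37: p_5 = 37·11319777 + 664960 = 419496709, q_5 = 37·1611880 + 94687 = 59734247 → 419496709/59734247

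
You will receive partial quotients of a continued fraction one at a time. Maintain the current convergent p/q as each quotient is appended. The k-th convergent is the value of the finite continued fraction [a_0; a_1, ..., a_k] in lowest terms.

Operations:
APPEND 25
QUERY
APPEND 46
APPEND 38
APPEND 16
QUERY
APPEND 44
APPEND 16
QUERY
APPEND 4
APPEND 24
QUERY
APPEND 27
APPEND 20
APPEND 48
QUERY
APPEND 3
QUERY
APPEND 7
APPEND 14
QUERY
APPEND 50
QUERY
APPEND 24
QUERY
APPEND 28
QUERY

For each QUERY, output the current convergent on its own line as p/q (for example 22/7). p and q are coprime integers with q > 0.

25/1
701359/28030
495158303/19789134
48772040807/1949187654
1269762287614896/50746389398135
3835712767656695/153295286547319
397512236024621349/15886682819758471
19903731552892279211/795457954383152918
478087069505439322413/19106877588015428503
13406341677705193306775/535788030418815151002

APPEND 25: p_0 = 25·1 + 0 = 25, q_0 = 25·0 + 1 = 1 → 25/1
APPEND 46: p_1 = 46·25 + 1 = 1151, q_1 = 46·1 + 0 = 46 → 1151/46
APPEND 38: p_2 = 38·1151 + 25 = 43763, q_2 = 38·46 + 1 = 1749 → 43763/1749
APPEND 16: p_3 = 16·43763 + 1151 = 701359, q_3 = 16·1749 + 46 = 28030 → 701359/28030
APPEND 44: p_4 = 44·701359 + 43763 = 30903559, q_4 = 44·28030 + 1749 = 1235069 → 30903559/1235069
APPEND 16: p_5 = 16·30903559 + 701359 = 495158303, q_5 = 16·1235069 + 28030 = 19789134 → 495158303/19789134
APPEND 4: p_6 = 4·495158303 + 30903559 = 2011536771, q_6 = 4·19789134 + 1235069 = 80391605 → 2011536771/80391605
APPEND 24: p_7 = 24·2011536771 + 495158303 = 48772040807, q_7 = 24·80391605 + 19789134 = 1949187654 → 48772040807/1949187654
APPEND 27: p_8 = 27·48772040807 + 2011536771 = 1318856638560, q_8 = 27·1949187654 + 80391605 = 52708458263 → 1318856638560/52708458263
APPEND 20: p_9 = 20·1318856638560 + 48772040807 = 26425904812007, q_9 = 20·52708458263 + 1949187654 = 1056118352914 → 26425904812007/1056118352914
APPEND 48: p_10 = 48·26425904812007 + 1318856638560 = 1269762287614896, q_10 = 48·1056118352914 + 52708458263 = 50746389398135 → 1269762287614896/50746389398135
APPEND 3: p_11 = 3·1269762287614896 + 26425904812007 = 3835712767656695, q_11 = 3·50746389398135 + 1056118352914 = 153295286547319 → 3835712767656695/153295286547319
APPEND 7: p_12 = 7·3835712767656695 + 1269762287614896 = 28119751661211761, q_12 = 7·153295286547319 + 50746389398135 = 1123813395229368 → 28119751661211761/1123813395229368
APPEND 14: p_13 = 14·28119751661211761 + 3835712767656695 = 397512236024621349, q_13 = 14·1123813395229368 + 153295286547319 = 15886682819758471 → 397512236024621349/15886682819758471
APPEND 50: p_14 = 50·397512236024621349 + 28119751661211761 = 19903731552892279211, q_14 = 50·15886682819758471 + 1123813395229368 = 795457954383152918 → 19903731552892279211/795457954383152918
APPEND 24: p_15 = 24·19903731552892279211 + 397512236024621349 = 478087069505439322413, q_15 = 24·795457954383152918 + 15886682819758471 = 19106877588015428503 → 478087069505439322413/19106877588015428503
APPEND 28: p_16 = 28·478087069505439322413 + 19903731552892279211 = 13406341677705193306775, q_16 = 28·19106877588015428503 + 795457954383152918 = 535788030418815151002 → 13406341677705193306775/535788030418815151002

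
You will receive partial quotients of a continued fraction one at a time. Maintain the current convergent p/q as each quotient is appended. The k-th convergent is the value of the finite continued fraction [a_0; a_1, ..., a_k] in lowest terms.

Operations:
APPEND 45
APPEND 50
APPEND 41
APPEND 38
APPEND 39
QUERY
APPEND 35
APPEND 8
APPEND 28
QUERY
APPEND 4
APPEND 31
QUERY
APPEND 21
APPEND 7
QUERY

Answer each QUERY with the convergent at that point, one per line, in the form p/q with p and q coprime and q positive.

137022077/3043583
1083675453806/24070983749
136653901771209/3035404961162
20255390093888023/449919912892037

APPEND 45: p_0 = 45·1 + 0 = 45, q_0 = 45·0 + 1 = 1 → 45/1
APPEND 50: p_1 = 50·45 + 1 = 2251, q_1 = 50·1 + 0 = 50 → 2251/50
APPEND 41: p_2 = 41·2251 + 45 = 92336, q_2 = 41·50 + 1 = 2051 → 92336/2051
APPEND 38: p_3 = 38·92336 + 2251 = 3511019, q_3 = 38·2051 + 50 = 77988 → 3511019/77988
APPEND 39: p_4 = 39·3511019 + 92336 = 137022077, q_4 = 39·77988 + 2051 = 3043583 → 137022077/3043583
APPEND 35: p_5 = 35·137022077 + 3511019 = 4799283714, q_5 = 35·3043583 + 77988 = 106603393 → 4799283714/106603393
APPEND 8: p_6 = 8·4799283714 + 137022077 = 38531291789, q_6 = 8·106603393 + 3043583 = 855870727 → 38531291789/855870727
APPEND 28: p_7 = 28·38531291789 + 4799283714 = 1083675453806, q_7 = 28·855870727 + 106603393 = 24070983749 → 1083675453806/24070983749
APPEND 4: p_8 = 4·1083675453806 + 38531291789 = 4373233107013, q_8 = 4·24070983749 + 855870727 = 97139805723 → 4373233107013/97139805723
APPEND 31: p_9 = 31·4373233107013 + 1083675453806 = 136653901771209, q_9 = 31·97139805723 + 24070983749 = 3035404961162 → 136653901771209/3035404961162
APPEND 21: p_10 = 21·136653901771209 + 4373233107013 = 2874105170302402, q_10 = 21·3035404961162 + 97139805723 = 63840643990125 → 2874105170302402/63840643990125
APPEND 7: p_11 = 7·2874105170302402 + 136653901771209 = 20255390093888023, q_11 = 7·63840643990125 + 3035404961162 = 449919912892037 → 20255390093888023/449919912892037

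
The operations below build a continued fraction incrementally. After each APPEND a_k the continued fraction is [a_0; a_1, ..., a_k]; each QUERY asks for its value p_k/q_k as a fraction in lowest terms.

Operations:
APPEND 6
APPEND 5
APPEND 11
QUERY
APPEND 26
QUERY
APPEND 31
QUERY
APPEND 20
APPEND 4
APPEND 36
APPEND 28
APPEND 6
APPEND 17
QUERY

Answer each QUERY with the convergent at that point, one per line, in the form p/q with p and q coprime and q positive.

APPEND 6: p_0 = 6·1 + 0 = 6, q_0 = 6·0 + 1 = 1 → 6/1
APPEND 5: p_1 = 5·6 + 1 = 31, q_1 = 5·1 + 0 = 5 → 31/5
APPEND 11: p_2 = 11·31 + 6 = 347, q_2 = 11·5 + 1 = 56 → 347/56
APPEND 26: p_3 = 26·347 + 31 = 9053, q_3 = 26·56 + 5 = 1461 → 9053/1461
APPEND 31: p_4 = 31·9053 + 347 = 280990, q_4 = 31·1461 + 56 = 45347 → 280990/45347
APPEND 20: p_5 = 20·280990 + 9053 = 5628853, q_5 = 20·45347 + 1461 = 908401 → 5628853/908401
APPEND 4: p_6 = 4·5628853 + 280990 = 22796402, q_6 = 4·908401 + 45347 = 3678951 → 22796402/3678951
APPEND 36: p_7 = 36·22796402 + 5628853 = 826299325, q_7 = 36·3678951 + 908401 = 133350637 → 826299325/133350637
APPEND 28: p_8 = 28·826299325 + 22796402 = 23159177502, q_8 = 28·133350637 + 3678951 = 3737496787 → 23159177502/3737496787
APPEND 6: p_9 = 6·23159177502 + 826299325 = 139781364337, q_9 = 6·3737496787 + 133350637 = 22558331359 → 139781364337/22558331359
APPEND 17: p_10 = 17·139781364337 + 23159177502 = 2399442371231, q_10 = 17·22558331359 + 3737496787 = 387229129890 → 2399442371231/387229129890

347/56
9053/1461
280990/45347
2399442371231/387229129890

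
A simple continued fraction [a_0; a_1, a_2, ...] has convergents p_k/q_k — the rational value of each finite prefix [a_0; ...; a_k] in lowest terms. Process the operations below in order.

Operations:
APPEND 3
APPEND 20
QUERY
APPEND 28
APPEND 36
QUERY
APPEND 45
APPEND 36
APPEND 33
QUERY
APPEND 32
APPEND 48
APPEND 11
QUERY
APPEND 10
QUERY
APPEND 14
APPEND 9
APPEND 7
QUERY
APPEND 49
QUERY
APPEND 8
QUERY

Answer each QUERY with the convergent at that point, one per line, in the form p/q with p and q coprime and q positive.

61/20
61657/20216
3303026845/1082991237
56002875744152/18362134649171
565110310066749/185287477958915
513878794037900075/168489769214447189
25252333943117278166/8279695460420537005
202532550338976125403/66406053452578743229

APPEND 3: p_0 = 3·1 + 0 = 3, q_0 = 3·0 + 1 = 1 → 3/1
APPEND 20: p_1 = 20·3 + 1 = 61, q_1 = 20·1 + 0 = 20 → 61/20
APPEND 28: p_2 = 28·61 + 3 = 1711, q_2 = 28·20 + 1 = 561 → 1711/561
APPEND 36: p_3 = 36·1711 + 61 = 61657, q_3 = 36·561 + 20 = 20216 → 61657/20216
APPEND 45: p_4 = 45·61657 + 1711 = 2776276, q_4 = 45·20216 + 561 = 910281 → 2776276/910281
APPEND 36: p_5 = 36·2776276 + 61657 = 100007593, q_5 = 36·910281 + 20216 = 32790332 → 100007593/32790332
APPEND 33: p_6 = 33·100007593 + 2776276 = 3303026845, q_6 = 33·32790332 + 910281 = 1082991237 → 3303026845/1082991237
APPEND 32: p_7 = 32·3303026845 + 100007593 = 105796866633, q_7 = 32·1082991237 + 32790332 = 34688509916 → 105796866633/34688509916
APPEND 48: p_8 = 48·105796866633 + 3303026845 = 5081552625229, q_8 = 48·34688509916 + 1082991237 = 1666131467205 → 5081552625229/1666131467205
APPEND 11: p_9 = 11·5081552625229 + 105796866633 = 56002875744152, q_9 = 11·1666131467205 + 34688509916 = 18362134649171 → 56002875744152/18362134649171
APPEND 10: p_10 = 10·56002875744152 + 5081552625229 = 565110310066749, q_10 = 10·18362134649171 + 1666131467205 = 185287477958915 → 565110310066749/185287477958915
APPEND 14: p_11 = 14·565110310066749 + 56002875744152 = 7967547216678638, q_11 = 14·185287477958915 + 18362134649171 = 2612386826073981 → 7967547216678638/2612386826073981
APPEND 9: p_12 = 9·7967547216678638 + 565110310066749 = 72273035260174491, q_12 = 9·2612386826073981 + 185287477958915 = 23696768912624744 → 72273035260174491/23696768912624744
APPEND 7: p_13 = 7·72273035260174491 + 7967547216678638 = 513878794037900075, q_13 = 7·23696768912624744 + 2612386826073981 = 168489769214447189 → 513878794037900075/168489769214447189
APPEND 49: p_14 = 49·513878794037900075 + 72273035260174491 = 25252333943117278166, q_14 = 49·168489769214447189 + 23696768912624744 = 8279695460420537005 → 25252333943117278166/8279695460420537005
APPEND 8: p_15 = 8·25252333943117278166 + 513878794037900075 = 202532550338976125403, q_15 = 8·8279695460420537005 + 168489769214447189 = 66406053452578743229 → 202532550338976125403/66406053452578743229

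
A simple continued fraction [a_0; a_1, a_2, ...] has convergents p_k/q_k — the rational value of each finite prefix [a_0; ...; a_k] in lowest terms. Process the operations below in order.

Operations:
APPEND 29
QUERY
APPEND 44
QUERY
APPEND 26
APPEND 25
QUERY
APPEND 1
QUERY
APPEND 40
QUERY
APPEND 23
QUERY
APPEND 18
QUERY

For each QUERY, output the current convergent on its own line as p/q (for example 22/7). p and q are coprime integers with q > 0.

29/1
1277/44
832052/28669
865283/29814
35443372/1221229
816062839/28118081
14724574474/507346687

APPEND 29: p_0 = 29·1 + 0 = 29, q_0 = 29·0 + 1 = 1 → 29/1
APPEND 44: p_1 = 44·29 + 1 = 1277, q_1 = 44·1 + 0 = 44 → 1277/44
APPEND 26: p_2 = 26·1277 + 29 = 33231, q_2 = 26·44 + 1 = 1145 → 33231/1145
APPEND 25: p_3 = 25·33231 + 1277 = 832052, q_3 = 25·1145 + 44 = 28669 → 832052/28669
APPEND 1: p_4 = 1·832052 + 33231 = 865283, q_4 = 1·28669 + 1145 = 29814 → 865283/29814
APPEND 40: p_5 = 40·865283 + 832052 = 35443372, q_5 = 40·29814 + 28669 = 1221229 → 35443372/1221229
APPEND 23: p_6 = 23·35443372 + 865283 = 816062839, q_6 = 23·1221229 + 29814 = 28118081 → 816062839/28118081
APPEND 18: p_7 = 18·816062839 + 35443372 = 14724574474, q_7 = 18·28118081 + 1221229 = 507346687 → 14724574474/507346687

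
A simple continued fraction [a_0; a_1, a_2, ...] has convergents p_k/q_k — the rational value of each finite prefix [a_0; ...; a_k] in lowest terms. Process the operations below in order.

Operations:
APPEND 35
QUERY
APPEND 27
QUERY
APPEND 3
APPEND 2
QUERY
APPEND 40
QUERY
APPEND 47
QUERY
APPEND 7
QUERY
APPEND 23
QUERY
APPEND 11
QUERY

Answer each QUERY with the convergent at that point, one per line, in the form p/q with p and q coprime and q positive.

APPEND 35: p_0 = 35·1 + 0 = 35, q_0 = 35·0 + 1 = 1 → 35/1
APPEND 27: p_1 = 27·35 + 1 = 946, q_1 = 27·1 + 0 = 27 → 946/27
APPEND 3: p_2 = 3·946 + 35 = 2873, q_2 = 3·27 + 1 = 82 → 2873/82
APPEND 2: p_3 = 2·2873 + 946 = 6692, q_3 = 2·82 + 27 = 191 → 6692/191
APPEND 40: p_4 = 40·6692 + 2873 = 270553, q_4 = 40·191 + 82 = 7722 → 270553/7722
APPEND 47: p_5 = 47·270553 + 6692 = 12722683, q_5 = 47·7722 + 191 = 363125 → 12722683/363125
APPEND 7: p_6 = 7·12722683 + 270553 = 89329334, q_6 = 7·363125 + 7722 = 2549597 → 89329334/2549597
APPEND 23: p_7 = 23·89329334 + 12722683 = 2067297365, q_7 = 23·2549597 + 363125 = 59003856 → 2067297365/59003856
APPEND 11: p_8 = 11·2067297365 + 89329334 = 22829600349, q_8 = 11·59003856 + 2549597 = 651592013 → 22829600349/651592013

35/1
946/27
6692/191
270553/7722
12722683/363125
89329334/2549597
2067297365/59003856
22829600349/651592013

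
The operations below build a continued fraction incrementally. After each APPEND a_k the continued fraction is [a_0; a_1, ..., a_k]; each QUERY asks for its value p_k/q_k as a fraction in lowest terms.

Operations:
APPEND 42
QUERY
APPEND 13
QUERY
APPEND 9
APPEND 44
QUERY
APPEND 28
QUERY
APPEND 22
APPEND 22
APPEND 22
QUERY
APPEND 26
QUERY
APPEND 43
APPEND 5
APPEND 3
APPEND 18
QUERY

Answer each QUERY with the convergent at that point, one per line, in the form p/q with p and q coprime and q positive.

APPEND 42: p_0 = 42·1 + 0 = 42, q_0 = 42·0 + 1 = 1 → 42/1
APPEND 13: p_1 = 13·42 + 1 = 547, q_1 = 13·1 + 0 = 13 → 547/13
APPEND 9: p_2 = 9·547 + 42 = 4965, q_2 = 9·13 + 1 = 118 → 4965/118
APPEND 44: p_3 = 44·4965 + 547 = 219007, q_3 = 44·118 + 13 = 5205 → 219007/5205
APPEND 28: p_4 = 28·219007 + 4965 = 6137161, q_4 = 28·5205 + 118 = 145858 → 6137161/145858
APPEND 22: p_5 = 22·6137161 + 219007 = 135236549, q_5 = 22·145858 + 5205 = 3214081 → 135236549/3214081
APPEND 22: p_6 = 22·135236549 + 6137161 = 2981341239, q_6 = 22·3214081 + 145858 = 70855640 → 2981341239/70855640
APPEND 22: p_7 = 22·2981341239 + 135236549 = 65724743807, q_7 = 22·70855640 + 3214081 = 1562038161 → 65724743807/1562038161
APPEND 26: p_8 = 26·65724743807 + 2981341239 = 1711824680221, q_8 = 26·1562038161 + 70855640 = 40683847826 → 1711824680221/40683847826
APPEND 43: p_9 = 43·1711824680221 + 65724743807 = 73674185993310, q_9 = 43·40683847826 + 1562038161 = 1750967494679 → 73674185993310/1750967494679
APPEND 5: p_10 = 5·73674185993310 + 1711824680221 = 370082754646771, q_10 = 5·1750967494679 + 40683847826 = 8795521321221 → 370082754646771/8795521321221
APPEND 3: p_11 = 3·370082754646771 + 73674185993310 = 1183922449933623, q_11 = 3·8795521321221 + 1750967494679 = 28137531458342 → 1183922449933623/28137531458342
APPEND 18: p_12 = 18·1183922449933623 + 370082754646771 = 21680686853451985, q_12 = 18·28137531458342 + 8795521321221 = 515271087571377 → 21680686853451985/515271087571377

42/1
547/13
219007/5205
6137161/145858
65724743807/1562038161
1711824680221/40683847826
21680686853451985/515271087571377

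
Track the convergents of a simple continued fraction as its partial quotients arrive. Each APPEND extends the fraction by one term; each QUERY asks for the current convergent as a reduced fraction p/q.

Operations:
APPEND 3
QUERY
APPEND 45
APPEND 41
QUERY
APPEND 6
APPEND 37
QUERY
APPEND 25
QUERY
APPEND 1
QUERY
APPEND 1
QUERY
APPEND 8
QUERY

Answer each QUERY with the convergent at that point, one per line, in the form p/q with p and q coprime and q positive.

APPEND 3: p_0 = 3·1 + 0 = 3, q_0 = 3·0 + 1 = 1 → 3/1
APPEND 45: p_1 = 45·3 + 1 = 136, q_1 = 45·1 + 0 = 45 → 136/45
APPEND 41: p_2 = 41·136 + 3 = 5579, q_2 = 41·45 + 1 = 1846 → 5579/1846
APPEND 6: p_3 = 6·5579 + 136 = 33610, q_3 = 6·1846 + 45 = 11121 → 33610/11121
APPEND 37: p_4 = 37·33610 + 5579 = 1249149, q_4 = 37·11121 + 1846 = 413323 → 1249149/413323
APPEND 25: p_5 = 25·1249149 + 33610 = 31262335, q_5 = 25·413323 + 11121 = 10344196 → 31262335/10344196
APPEND 1: p_6 = 1·31262335 + 1249149 = 32511484, q_6 = 1·10344196 + 413323 = 10757519 → 32511484/10757519
APPEND 1: p_7 = 1·32511484 + 31262335 = 63773819, q_7 = 1·10757519 + 10344196 = 21101715 → 63773819/21101715
APPEND 8: p_8 = 8·63773819 + 32511484 = 542702036, q_8 = 8·21101715 + 10757519 = 179571239 → 542702036/179571239

3/1
5579/1846
1249149/413323
31262335/10344196
32511484/10757519
63773819/21101715
542702036/179571239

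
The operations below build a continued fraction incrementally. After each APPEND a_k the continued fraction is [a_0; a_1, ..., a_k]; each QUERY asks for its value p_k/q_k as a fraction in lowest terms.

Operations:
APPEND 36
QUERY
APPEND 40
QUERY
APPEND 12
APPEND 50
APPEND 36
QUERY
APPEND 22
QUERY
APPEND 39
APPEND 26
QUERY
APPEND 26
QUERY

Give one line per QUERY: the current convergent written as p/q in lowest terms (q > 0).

36/1
1441/40
31259604/867721
688579129/19113952
699720565639/19423222026
18219620552249/505750084525

APPEND 36: p_0 = 36·1 + 0 = 36, q_0 = 36·0 + 1 = 1 → 36/1
APPEND 40: p_1 = 40·36 + 1 = 1441, q_1 = 40·1 + 0 = 40 → 1441/40
APPEND 12: p_2 = 12·1441 + 36 = 17328, q_2 = 12·40 + 1 = 481 → 17328/481
APPEND 50: p_3 = 50·17328 + 1441 = 867841, q_3 = 50·481 + 40 = 24090 → 867841/24090
APPEND 36: p_4 = 36·867841 + 17328 = 31259604, q_4 = 36·24090 + 481 = 867721 → 31259604/867721
APPEND 22: p_5 = 22·31259604 + 867841 = 688579129, q_5 = 22·867721 + 24090 = 19113952 → 688579129/19113952
APPEND 39: p_6 = 39·688579129 + 31259604 = 26885845635, q_6 = 39·19113952 + 867721 = 746311849 → 26885845635/746311849
APPEND 26: p_7 = 26·26885845635 + 688579129 = 699720565639, q_7 = 26·746311849 + 19113952 = 19423222026 → 699720565639/19423222026
APPEND 26: p_8 = 26·699720565639 + 26885845635 = 18219620552249, q_8 = 26·19423222026 + 746311849 = 505750084525 → 18219620552249/505750084525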